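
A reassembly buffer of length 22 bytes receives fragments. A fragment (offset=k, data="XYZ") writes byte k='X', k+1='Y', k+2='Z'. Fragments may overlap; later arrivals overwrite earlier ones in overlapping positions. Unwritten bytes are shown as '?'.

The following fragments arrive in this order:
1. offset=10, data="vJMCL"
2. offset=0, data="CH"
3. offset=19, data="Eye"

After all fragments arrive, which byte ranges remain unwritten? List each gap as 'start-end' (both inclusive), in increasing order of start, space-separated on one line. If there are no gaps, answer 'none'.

Fragment 1: offset=10 len=5
Fragment 2: offset=0 len=2
Fragment 3: offset=19 len=3
Gaps: 2-9 15-18

Answer: 2-9 15-18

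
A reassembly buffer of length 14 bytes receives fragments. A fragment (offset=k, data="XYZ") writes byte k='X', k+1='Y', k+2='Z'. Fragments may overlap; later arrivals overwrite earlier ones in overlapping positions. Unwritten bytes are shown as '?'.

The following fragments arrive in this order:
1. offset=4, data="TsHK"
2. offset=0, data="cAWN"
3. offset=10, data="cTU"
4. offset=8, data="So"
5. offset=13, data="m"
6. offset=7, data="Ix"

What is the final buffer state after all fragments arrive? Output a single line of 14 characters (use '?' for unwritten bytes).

Fragment 1: offset=4 data="TsHK" -> buffer=????TsHK??????
Fragment 2: offset=0 data="cAWN" -> buffer=cAWNTsHK??????
Fragment 3: offset=10 data="cTU" -> buffer=cAWNTsHK??cTU?
Fragment 4: offset=8 data="So" -> buffer=cAWNTsHKSocTU?
Fragment 5: offset=13 data="m" -> buffer=cAWNTsHKSocTUm
Fragment 6: offset=7 data="Ix" -> buffer=cAWNTsHIxocTUm

Answer: cAWNTsHIxocTUm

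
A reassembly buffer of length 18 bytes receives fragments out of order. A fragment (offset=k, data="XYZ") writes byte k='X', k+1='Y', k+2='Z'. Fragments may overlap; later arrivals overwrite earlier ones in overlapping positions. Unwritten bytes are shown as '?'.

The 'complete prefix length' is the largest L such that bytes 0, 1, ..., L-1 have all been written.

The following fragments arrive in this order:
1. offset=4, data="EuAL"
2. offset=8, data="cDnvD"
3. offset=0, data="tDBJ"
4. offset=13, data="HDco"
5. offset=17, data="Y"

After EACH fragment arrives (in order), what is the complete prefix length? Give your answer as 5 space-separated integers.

Answer: 0 0 13 17 18

Derivation:
Fragment 1: offset=4 data="EuAL" -> buffer=????EuAL?????????? -> prefix_len=0
Fragment 2: offset=8 data="cDnvD" -> buffer=????EuALcDnvD????? -> prefix_len=0
Fragment 3: offset=0 data="tDBJ" -> buffer=tDBJEuALcDnvD????? -> prefix_len=13
Fragment 4: offset=13 data="HDco" -> buffer=tDBJEuALcDnvDHDco? -> prefix_len=17
Fragment 5: offset=17 data="Y" -> buffer=tDBJEuALcDnvDHDcoY -> prefix_len=18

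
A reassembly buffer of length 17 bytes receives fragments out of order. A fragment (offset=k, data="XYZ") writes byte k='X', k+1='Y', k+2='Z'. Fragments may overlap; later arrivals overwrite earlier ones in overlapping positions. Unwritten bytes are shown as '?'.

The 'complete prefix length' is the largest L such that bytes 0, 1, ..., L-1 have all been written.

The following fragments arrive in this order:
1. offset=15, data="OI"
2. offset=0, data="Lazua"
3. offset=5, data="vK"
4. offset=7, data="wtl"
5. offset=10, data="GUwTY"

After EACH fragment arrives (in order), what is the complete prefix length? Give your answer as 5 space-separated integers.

Fragment 1: offset=15 data="OI" -> buffer=???????????????OI -> prefix_len=0
Fragment 2: offset=0 data="Lazua" -> buffer=Lazua??????????OI -> prefix_len=5
Fragment 3: offset=5 data="vK" -> buffer=LazuavK????????OI -> prefix_len=7
Fragment 4: offset=7 data="wtl" -> buffer=LazuavKwtl?????OI -> prefix_len=10
Fragment 5: offset=10 data="GUwTY" -> buffer=LazuavKwtlGUwTYOI -> prefix_len=17

Answer: 0 5 7 10 17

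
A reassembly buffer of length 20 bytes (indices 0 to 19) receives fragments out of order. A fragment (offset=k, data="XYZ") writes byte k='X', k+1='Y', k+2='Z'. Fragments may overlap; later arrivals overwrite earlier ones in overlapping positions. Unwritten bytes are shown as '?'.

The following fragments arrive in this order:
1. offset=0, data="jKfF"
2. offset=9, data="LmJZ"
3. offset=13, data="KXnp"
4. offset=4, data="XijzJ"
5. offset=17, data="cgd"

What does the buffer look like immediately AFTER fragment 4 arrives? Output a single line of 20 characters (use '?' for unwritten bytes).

Answer: jKfFXijzJLmJZKXnp???

Derivation:
Fragment 1: offset=0 data="jKfF" -> buffer=jKfF????????????????
Fragment 2: offset=9 data="LmJZ" -> buffer=jKfF?????LmJZ???????
Fragment 3: offset=13 data="KXnp" -> buffer=jKfF?????LmJZKXnp???
Fragment 4: offset=4 data="XijzJ" -> buffer=jKfFXijzJLmJZKXnp???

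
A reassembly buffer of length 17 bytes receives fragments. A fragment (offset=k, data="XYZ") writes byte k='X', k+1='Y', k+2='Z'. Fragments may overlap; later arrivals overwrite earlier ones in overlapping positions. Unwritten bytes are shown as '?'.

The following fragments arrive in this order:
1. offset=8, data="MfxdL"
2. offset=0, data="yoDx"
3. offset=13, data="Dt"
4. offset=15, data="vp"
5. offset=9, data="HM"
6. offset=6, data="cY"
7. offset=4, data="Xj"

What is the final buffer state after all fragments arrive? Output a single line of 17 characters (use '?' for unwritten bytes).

Answer: yoDxXjcYMHMdLDtvp

Derivation:
Fragment 1: offset=8 data="MfxdL" -> buffer=????????MfxdL????
Fragment 2: offset=0 data="yoDx" -> buffer=yoDx????MfxdL????
Fragment 3: offset=13 data="Dt" -> buffer=yoDx????MfxdLDt??
Fragment 4: offset=15 data="vp" -> buffer=yoDx????MfxdLDtvp
Fragment 5: offset=9 data="HM" -> buffer=yoDx????MHMdLDtvp
Fragment 6: offset=6 data="cY" -> buffer=yoDx??cYMHMdLDtvp
Fragment 7: offset=4 data="Xj" -> buffer=yoDxXjcYMHMdLDtvp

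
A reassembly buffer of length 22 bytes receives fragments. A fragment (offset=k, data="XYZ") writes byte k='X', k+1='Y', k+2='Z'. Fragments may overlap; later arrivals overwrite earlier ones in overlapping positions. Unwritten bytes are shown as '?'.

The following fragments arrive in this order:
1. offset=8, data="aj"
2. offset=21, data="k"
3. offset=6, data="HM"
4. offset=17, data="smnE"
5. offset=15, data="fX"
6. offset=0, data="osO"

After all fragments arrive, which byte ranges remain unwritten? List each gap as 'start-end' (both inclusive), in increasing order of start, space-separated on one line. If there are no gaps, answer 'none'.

Answer: 3-5 10-14

Derivation:
Fragment 1: offset=8 len=2
Fragment 2: offset=21 len=1
Fragment 3: offset=6 len=2
Fragment 4: offset=17 len=4
Fragment 5: offset=15 len=2
Fragment 6: offset=0 len=3
Gaps: 3-5 10-14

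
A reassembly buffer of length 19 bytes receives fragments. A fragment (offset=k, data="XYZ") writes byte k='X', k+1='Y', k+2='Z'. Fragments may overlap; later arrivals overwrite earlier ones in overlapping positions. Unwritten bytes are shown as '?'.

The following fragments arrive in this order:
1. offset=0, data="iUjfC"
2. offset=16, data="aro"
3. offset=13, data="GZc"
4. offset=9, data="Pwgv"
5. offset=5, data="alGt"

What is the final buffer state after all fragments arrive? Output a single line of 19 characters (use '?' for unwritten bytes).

Answer: iUjfCalGtPwgvGZcaro

Derivation:
Fragment 1: offset=0 data="iUjfC" -> buffer=iUjfC??????????????
Fragment 2: offset=16 data="aro" -> buffer=iUjfC???????????aro
Fragment 3: offset=13 data="GZc" -> buffer=iUjfC????????GZcaro
Fragment 4: offset=9 data="Pwgv" -> buffer=iUjfC????PwgvGZcaro
Fragment 5: offset=5 data="alGt" -> buffer=iUjfCalGtPwgvGZcaro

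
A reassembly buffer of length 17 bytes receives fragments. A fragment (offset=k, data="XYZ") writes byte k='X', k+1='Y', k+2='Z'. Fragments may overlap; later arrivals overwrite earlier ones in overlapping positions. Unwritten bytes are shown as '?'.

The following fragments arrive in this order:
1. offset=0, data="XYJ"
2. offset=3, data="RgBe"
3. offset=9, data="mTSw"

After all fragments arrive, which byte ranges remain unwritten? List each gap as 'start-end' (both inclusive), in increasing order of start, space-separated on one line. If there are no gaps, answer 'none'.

Answer: 7-8 13-16

Derivation:
Fragment 1: offset=0 len=3
Fragment 2: offset=3 len=4
Fragment 3: offset=9 len=4
Gaps: 7-8 13-16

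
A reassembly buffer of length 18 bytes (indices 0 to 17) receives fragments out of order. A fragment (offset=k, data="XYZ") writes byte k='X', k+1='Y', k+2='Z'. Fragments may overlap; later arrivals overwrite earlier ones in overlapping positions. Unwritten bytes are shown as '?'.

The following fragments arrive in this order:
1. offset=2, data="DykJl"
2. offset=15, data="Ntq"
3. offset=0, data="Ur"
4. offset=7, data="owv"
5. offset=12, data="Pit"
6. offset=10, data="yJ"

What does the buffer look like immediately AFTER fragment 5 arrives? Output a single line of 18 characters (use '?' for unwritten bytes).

Answer: UrDykJlowv??PitNtq

Derivation:
Fragment 1: offset=2 data="DykJl" -> buffer=??DykJl???????????
Fragment 2: offset=15 data="Ntq" -> buffer=??DykJl????????Ntq
Fragment 3: offset=0 data="Ur" -> buffer=UrDykJl????????Ntq
Fragment 4: offset=7 data="owv" -> buffer=UrDykJlowv?????Ntq
Fragment 5: offset=12 data="Pit" -> buffer=UrDykJlowv??PitNtq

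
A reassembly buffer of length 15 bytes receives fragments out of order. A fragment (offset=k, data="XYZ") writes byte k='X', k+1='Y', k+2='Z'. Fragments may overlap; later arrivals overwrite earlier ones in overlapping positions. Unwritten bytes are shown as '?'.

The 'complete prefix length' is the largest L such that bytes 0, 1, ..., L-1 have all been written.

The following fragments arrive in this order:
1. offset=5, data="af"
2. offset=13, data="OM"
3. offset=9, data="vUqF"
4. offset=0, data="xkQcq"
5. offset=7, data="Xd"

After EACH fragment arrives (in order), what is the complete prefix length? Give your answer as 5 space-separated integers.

Fragment 1: offset=5 data="af" -> buffer=?????af???????? -> prefix_len=0
Fragment 2: offset=13 data="OM" -> buffer=?????af??????OM -> prefix_len=0
Fragment 3: offset=9 data="vUqF" -> buffer=?????af??vUqFOM -> prefix_len=0
Fragment 4: offset=0 data="xkQcq" -> buffer=xkQcqaf??vUqFOM -> prefix_len=7
Fragment 5: offset=7 data="Xd" -> buffer=xkQcqafXdvUqFOM -> prefix_len=15

Answer: 0 0 0 7 15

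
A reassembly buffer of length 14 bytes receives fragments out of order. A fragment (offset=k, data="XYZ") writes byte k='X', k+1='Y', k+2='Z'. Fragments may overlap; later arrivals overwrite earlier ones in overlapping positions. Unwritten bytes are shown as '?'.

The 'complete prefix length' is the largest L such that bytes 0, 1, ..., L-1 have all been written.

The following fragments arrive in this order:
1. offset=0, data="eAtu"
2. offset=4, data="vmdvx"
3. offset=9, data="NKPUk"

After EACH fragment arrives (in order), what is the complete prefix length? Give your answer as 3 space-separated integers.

Answer: 4 9 14

Derivation:
Fragment 1: offset=0 data="eAtu" -> buffer=eAtu?????????? -> prefix_len=4
Fragment 2: offset=4 data="vmdvx" -> buffer=eAtuvmdvx????? -> prefix_len=9
Fragment 3: offset=9 data="NKPUk" -> buffer=eAtuvmdvxNKPUk -> prefix_len=14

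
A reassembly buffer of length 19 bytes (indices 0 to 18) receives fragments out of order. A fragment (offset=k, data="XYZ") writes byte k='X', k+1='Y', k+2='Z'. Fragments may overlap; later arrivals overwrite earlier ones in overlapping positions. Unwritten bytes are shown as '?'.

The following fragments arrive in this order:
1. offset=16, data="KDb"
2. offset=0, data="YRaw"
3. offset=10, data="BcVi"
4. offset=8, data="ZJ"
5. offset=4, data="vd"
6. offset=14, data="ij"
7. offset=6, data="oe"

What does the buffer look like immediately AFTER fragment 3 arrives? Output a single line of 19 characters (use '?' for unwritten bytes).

Fragment 1: offset=16 data="KDb" -> buffer=????????????????KDb
Fragment 2: offset=0 data="YRaw" -> buffer=YRaw????????????KDb
Fragment 3: offset=10 data="BcVi" -> buffer=YRaw??????BcVi??KDb

Answer: YRaw??????BcVi??KDb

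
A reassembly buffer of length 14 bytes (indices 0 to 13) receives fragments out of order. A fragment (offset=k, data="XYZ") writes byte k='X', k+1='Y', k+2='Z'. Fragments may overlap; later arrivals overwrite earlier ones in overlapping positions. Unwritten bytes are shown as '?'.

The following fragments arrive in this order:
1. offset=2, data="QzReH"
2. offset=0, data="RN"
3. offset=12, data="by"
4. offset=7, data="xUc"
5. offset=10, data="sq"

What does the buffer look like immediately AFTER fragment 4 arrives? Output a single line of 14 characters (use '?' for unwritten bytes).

Fragment 1: offset=2 data="QzReH" -> buffer=??QzReH???????
Fragment 2: offset=0 data="RN" -> buffer=RNQzReH???????
Fragment 3: offset=12 data="by" -> buffer=RNQzReH?????by
Fragment 4: offset=7 data="xUc" -> buffer=RNQzReHxUc??by

Answer: RNQzReHxUc??by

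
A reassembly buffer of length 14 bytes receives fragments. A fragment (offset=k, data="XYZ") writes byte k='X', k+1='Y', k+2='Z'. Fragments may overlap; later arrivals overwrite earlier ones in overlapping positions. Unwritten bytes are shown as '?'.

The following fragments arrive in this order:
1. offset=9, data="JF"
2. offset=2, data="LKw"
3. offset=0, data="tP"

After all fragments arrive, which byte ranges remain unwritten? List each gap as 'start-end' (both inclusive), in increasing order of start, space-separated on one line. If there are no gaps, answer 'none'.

Fragment 1: offset=9 len=2
Fragment 2: offset=2 len=3
Fragment 3: offset=0 len=2
Gaps: 5-8 11-13

Answer: 5-8 11-13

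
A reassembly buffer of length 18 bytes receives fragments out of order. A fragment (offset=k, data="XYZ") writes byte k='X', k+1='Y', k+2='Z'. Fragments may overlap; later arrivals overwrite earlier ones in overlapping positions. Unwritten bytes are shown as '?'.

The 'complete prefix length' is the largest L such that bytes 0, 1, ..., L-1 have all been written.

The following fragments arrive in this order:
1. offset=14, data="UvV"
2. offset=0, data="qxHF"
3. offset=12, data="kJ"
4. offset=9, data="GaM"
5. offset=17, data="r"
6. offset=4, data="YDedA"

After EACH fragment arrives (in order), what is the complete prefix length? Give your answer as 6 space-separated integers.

Fragment 1: offset=14 data="UvV" -> buffer=??????????????UvV? -> prefix_len=0
Fragment 2: offset=0 data="qxHF" -> buffer=qxHF??????????UvV? -> prefix_len=4
Fragment 3: offset=12 data="kJ" -> buffer=qxHF????????kJUvV? -> prefix_len=4
Fragment 4: offset=9 data="GaM" -> buffer=qxHF?????GaMkJUvV? -> prefix_len=4
Fragment 5: offset=17 data="r" -> buffer=qxHF?????GaMkJUvVr -> prefix_len=4
Fragment 6: offset=4 data="YDedA" -> buffer=qxHFYDedAGaMkJUvVr -> prefix_len=18

Answer: 0 4 4 4 4 18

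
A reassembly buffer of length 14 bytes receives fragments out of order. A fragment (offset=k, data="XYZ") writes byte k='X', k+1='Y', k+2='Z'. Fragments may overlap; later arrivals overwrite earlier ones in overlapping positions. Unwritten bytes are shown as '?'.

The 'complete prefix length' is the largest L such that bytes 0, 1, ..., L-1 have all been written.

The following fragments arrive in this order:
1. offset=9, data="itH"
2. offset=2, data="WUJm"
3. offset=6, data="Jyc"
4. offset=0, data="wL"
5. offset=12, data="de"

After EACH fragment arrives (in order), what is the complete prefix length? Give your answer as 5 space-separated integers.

Answer: 0 0 0 12 14

Derivation:
Fragment 1: offset=9 data="itH" -> buffer=?????????itH?? -> prefix_len=0
Fragment 2: offset=2 data="WUJm" -> buffer=??WUJm???itH?? -> prefix_len=0
Fragment 3: offset=6 data="Jyc" -> buffer=??WUJmJycitH?? -> prefix_len=0
Fragment 4: offset=0 data="wL" -> buffer=wLWUJmJycitH?? -> prefix_len=12
Fragment 5: offset=12 data="de" -> buffer=wLWUJmJycitHde -> prefix_len=14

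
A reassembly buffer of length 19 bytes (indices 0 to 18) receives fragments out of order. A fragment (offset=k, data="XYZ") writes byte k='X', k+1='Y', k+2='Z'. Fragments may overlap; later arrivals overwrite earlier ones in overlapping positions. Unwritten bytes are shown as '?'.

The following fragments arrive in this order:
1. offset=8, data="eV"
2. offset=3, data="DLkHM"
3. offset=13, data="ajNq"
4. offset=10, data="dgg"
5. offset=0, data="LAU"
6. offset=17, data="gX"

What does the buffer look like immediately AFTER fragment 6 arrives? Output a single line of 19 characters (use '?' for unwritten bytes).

Answer: LAUDLkHMeVdggajNqgX

Derivation:
Fragment 1: offset=8 data="eV" -> buffer=????????eV?????????
Fragment 2: offset=3 data="DLkHM" -> buffer=???DLkHMeV?????????
Fragment 3: offset=13 data="ajNq" -> buffer=???DLkHMeV???ajNq??
Fragment 4: offset=10 data="dgg" -> buffer=???DLkHMeVdggajNq??
Fragment 5: offset=0 data="LAU" -> buffer=LAUDLkHMeVdggajNq??
Fragment 6: offset=17 data="gX" -> buffer=LAUDLkHMeVdggajNqgX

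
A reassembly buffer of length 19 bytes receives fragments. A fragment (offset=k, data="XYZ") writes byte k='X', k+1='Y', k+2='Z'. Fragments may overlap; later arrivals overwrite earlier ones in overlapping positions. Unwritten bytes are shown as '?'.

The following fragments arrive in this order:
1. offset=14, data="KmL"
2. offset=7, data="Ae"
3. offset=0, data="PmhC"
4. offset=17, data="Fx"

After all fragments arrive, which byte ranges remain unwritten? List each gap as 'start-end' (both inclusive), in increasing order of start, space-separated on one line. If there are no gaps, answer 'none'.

Answer: 4-6 9-13

Derivation:
Fragment 1: offset=14 len=3
Fragment 2: offset=7 len=2
Fragment 3: offset=0 len=4
Fragment 4: offset=17 len=2
Gaps: 4-6 9-13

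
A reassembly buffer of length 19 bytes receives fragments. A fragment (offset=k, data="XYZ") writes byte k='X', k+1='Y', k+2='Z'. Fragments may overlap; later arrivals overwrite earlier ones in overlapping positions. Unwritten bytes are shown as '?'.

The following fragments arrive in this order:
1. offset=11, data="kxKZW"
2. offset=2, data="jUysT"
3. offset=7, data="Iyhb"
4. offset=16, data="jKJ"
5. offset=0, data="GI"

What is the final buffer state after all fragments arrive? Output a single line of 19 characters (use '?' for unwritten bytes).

Answer: GIjUysTIyhbkxKZWjKJ

Derivation:
Fragment 1: offset=11 data="kxKZW" -> buffer=???????????kxKZW???
Fragment 2: offset=2 data="jUysT" -> buffer=??jUysT????kxKZW???
Fragment 3: offset=7 data="Iyhb" -> buffer=??jUysTIyhbkxKZW???
Fragment 4: offset=16 data="jKJ" -> buffer=??jUysTIyhbkxKZWjKJ
Fragment 5: offset=0 data="GI" -> buffer=GIjUysTIyhbkxKZWjKJ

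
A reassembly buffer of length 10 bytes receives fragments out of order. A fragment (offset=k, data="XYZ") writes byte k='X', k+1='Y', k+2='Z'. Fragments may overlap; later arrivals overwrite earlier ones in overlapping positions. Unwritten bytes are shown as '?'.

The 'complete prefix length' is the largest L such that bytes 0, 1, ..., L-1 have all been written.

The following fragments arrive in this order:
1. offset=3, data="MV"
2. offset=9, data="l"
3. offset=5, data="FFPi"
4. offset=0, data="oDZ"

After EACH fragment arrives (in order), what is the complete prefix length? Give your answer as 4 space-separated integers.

Answer: 0 0 0 10

Derivation:
Fragment 1: offset=3 data="MV" -> buffer=???MV????? -> prefix_len=0
Fragment 2: offset=9 data="l" -> buffer=???MV????l -> prefix_len=0
Fragment 3: offset=5 data="FFPi" -> buffer=???MVFFPil -> prefix_len=0
Fragment 4: offset=0 data="oDZ" -> buffer=oDZMVFFPil -> prefix_len=10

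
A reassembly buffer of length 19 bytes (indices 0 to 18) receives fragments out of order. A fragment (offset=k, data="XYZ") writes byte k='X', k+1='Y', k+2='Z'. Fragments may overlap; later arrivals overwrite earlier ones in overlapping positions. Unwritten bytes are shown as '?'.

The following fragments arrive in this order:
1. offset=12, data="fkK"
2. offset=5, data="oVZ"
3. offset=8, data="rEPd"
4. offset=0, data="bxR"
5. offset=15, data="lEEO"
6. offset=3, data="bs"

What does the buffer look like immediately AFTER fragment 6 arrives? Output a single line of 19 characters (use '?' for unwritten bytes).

Answer: bxRbsoVZrEPdfkKlEEO

Derivation:
Fragment 1: offset=12 data="fkK" -> buffer=????????????fkK????
Fragment 2: offset=5 data="oVZ" -> buffer=?????oVZ????fkK????
Fragment 3: offset=8 data="rEPd" -> buffer=?????oVZrEPdfkK????
Fragment 4: offset=0 data="bxR" -> buffer=bxR??oVZrEPdfkK????
Fragment 5: offset=15 data="lEEO" -> buffer=bxR??oVZrEPdfkKlEEO
Fragment 6: offset=3 data="bs" -> buffer=bxRbsoVZrEPdfkKlEEO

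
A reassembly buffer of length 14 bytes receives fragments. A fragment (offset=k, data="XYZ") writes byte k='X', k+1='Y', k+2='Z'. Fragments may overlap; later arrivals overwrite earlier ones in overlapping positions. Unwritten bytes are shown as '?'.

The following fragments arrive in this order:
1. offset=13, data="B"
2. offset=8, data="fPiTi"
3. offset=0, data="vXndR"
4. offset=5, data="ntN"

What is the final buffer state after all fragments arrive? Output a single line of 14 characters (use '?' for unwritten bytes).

Fragment 1: offset=13 data="B" -> buffer=?????????????B
Fragment 2: offset=8 data="fPiTi" -> buffer=????????fPiTiB
Fragment 3: offset=0 data="vXndR" -> buffer=vXndR???fPiTiB
Fragment 4: offset=5 data="ntN" -> buffer=vXndRntNfPiTiB

Answer: vXndRntNfPiTiB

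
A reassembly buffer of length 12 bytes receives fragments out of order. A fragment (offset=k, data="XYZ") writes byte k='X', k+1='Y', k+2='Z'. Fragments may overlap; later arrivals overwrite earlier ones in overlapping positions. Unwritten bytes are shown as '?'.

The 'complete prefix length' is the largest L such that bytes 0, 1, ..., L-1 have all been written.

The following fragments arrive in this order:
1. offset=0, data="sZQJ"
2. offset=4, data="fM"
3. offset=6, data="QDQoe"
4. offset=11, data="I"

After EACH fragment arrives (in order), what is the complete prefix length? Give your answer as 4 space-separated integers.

Answer: 4 6 11 12

Derivation:
Fragment 1: offset=0 data="sZQJ" -> buffer=sZQJ???????? -> prefix_len=4
Fragment 2: offset=4 data="fM" -> buffer=sZQJfM?????? -> prefix_len=6
Fragment 3: offset=6 data="QDQoe" -> buffer=sZQJfMQDQoe? -> prefix_len=11
Fragment 4: offset=11 data="I" -> buffer=sZQJfMQDQoeI -> prefix_len=12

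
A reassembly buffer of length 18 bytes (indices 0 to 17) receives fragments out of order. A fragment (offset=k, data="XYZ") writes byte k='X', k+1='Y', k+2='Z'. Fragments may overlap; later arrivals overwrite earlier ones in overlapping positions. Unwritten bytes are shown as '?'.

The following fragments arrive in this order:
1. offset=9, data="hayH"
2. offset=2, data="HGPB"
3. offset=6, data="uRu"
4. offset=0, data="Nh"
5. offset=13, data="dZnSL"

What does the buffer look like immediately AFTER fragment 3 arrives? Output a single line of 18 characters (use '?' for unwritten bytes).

Answer: ??HGPBuRuhayH?????

Derivation:
Fragment 1: offset=9 data="hayH" -> buffer=?????????hayH?????
Fragment 2: offset=2 data="HGPB" -> buffer=??HGPB???hayH?????
Fragment 3: offset=6 data="uRu" -> buffer=??HGPBuRuhayH?????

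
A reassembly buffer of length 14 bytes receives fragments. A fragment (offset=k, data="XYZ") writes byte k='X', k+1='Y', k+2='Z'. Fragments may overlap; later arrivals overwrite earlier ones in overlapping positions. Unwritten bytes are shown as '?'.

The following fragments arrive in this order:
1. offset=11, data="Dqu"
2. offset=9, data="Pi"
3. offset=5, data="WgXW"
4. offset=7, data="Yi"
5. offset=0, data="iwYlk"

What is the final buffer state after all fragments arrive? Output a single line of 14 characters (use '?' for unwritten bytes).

Answer: iwYlkWgYiPiDqu

Derivation:
Fragment 1: offset=11 data="Dqu" -> buffer=???????????Dqu
Fragment 2: offset=9 data="Pi" -> buffer=?????????PiDqu
Fragment 3: offset=5 data="WgXW" -> buffer=?????WgXWPiDqu
Fragment 4: offset=7 data="Yi" -> buffer=?????WgYiPiDqu
Fragment 5: offset=0 data="iwYlk" -> buffer=iwYlkWgYiPiDqu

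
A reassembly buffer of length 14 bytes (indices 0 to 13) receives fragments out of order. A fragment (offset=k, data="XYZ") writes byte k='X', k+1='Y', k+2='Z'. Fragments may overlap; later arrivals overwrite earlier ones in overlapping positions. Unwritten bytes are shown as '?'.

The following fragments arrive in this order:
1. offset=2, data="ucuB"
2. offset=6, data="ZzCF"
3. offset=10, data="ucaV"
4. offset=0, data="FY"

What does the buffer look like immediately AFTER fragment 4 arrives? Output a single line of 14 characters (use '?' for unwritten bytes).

Fragment 1: offset=2 data="ucuB" -> buffer=??ucuB????????
Fragment 2: offset=6 data="ZzCF" -> buffer=??ucuBZzCF????
Fragment 3: offset=10 data="ucaV" -> buffer=??ucuBZzCFucaV
Fragment 4: offset=0 data="FY" -> buffer=FYucuBZzCFucaV

Answer: FYucuBZzCFucaV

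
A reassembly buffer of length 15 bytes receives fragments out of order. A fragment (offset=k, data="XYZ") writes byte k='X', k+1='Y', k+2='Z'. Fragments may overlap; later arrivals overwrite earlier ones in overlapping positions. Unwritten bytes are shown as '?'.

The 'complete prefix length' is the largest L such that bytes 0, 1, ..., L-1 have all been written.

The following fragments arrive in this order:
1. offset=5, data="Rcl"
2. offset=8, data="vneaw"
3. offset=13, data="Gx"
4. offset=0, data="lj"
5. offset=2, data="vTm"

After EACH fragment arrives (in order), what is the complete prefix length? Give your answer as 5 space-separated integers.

Answer: 0 0 0 2 15

Derivation:
Fragment 1: offset=5 data="Rcl" -> buffer=?????Rcl??????? -> prefix_len=0
Fragment 2: offset=8 data="vneaw" -> buffer=?????Rclvneaw?? -> prefix_len=0
Fragment 3: offset=13 data="Gx" -> buffer=?????RclvneawGx -> prefix_len=0
Fragment 4: offset=0 data="lj" -> buffer=lj???RclvneawGx -> prefix_len=2
Fragment 5: offset=2 data="vTm" -> buffer=ljvTmRclvneawGx -> prefix_len=15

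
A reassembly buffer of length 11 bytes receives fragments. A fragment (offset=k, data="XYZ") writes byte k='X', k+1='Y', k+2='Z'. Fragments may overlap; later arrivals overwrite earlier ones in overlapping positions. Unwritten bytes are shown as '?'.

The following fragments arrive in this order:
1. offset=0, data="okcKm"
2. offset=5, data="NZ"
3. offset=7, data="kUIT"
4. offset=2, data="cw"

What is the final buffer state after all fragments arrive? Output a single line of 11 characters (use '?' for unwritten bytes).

Fragment 1: offset=0 data="okcKm" -> buffer=okcKm??????
Fragment 2: offset=5 data="NZ" -> buffer=okcKmNZ????
Fragment 3: offset=7 data="kUIT" -> buffer=okcKmNZkUIT
Fragment 4: offset=2 data="cw" -> buffer=okcwmNZkUIT

Answer: okcwmNZkUIT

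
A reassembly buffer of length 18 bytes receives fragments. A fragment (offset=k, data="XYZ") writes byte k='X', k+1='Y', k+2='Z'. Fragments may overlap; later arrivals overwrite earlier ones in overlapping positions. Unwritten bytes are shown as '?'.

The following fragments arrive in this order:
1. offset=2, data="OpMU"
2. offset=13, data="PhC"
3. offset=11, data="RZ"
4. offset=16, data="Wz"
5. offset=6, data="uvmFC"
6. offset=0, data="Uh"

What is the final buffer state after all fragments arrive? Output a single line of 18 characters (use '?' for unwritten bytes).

Answer: UhOpMUuvmFCRZPhCWz

Derivation:
Fragment 1: offset=2 data="OpMU" -> buffer=??OpMU????????????
Fragment 2: offset=13 data="PhC" -> buffer=??OpMU???????PhC??
Fragment 3: offset=11 data="RZ" -> buffer=??OpMU?????RZPhC??
Fragment 4: offset=16 data="Wz" -> buffer=??OpMU?????RZPhCWz
Fragment 5: offset=6 data="uvmFC" -> buffer=??OpMUuvmFCRZPhCWz
Fragment 6: offset=0 data="Uh" -> buffer=UhOpMUuvmFCRZPhCWz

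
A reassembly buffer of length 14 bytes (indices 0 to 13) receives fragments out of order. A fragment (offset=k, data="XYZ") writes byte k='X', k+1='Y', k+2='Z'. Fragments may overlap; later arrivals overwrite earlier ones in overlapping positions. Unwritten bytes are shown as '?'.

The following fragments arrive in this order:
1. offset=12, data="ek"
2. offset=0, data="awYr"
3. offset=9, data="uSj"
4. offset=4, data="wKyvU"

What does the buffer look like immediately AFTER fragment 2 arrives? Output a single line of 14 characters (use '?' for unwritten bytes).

Answer: awYr????????ek

Derivation:
Fragment 1: offset=12 data="ek" -> buffer=????????????ek
Fragment 2: offset=0 data="awYr" -> buffer=awYr????????ek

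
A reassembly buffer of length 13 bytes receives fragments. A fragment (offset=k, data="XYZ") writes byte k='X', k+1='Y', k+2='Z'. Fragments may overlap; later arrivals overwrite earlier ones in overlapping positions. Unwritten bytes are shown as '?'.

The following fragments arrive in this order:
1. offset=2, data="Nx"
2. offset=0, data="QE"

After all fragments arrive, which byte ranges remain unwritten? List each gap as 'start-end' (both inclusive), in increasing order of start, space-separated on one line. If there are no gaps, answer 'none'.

Answer: 4-12

Derivation:
Fragment 1: offset=2 len=2
Fragment 2: offset=0 len=2
Gaps: 4-12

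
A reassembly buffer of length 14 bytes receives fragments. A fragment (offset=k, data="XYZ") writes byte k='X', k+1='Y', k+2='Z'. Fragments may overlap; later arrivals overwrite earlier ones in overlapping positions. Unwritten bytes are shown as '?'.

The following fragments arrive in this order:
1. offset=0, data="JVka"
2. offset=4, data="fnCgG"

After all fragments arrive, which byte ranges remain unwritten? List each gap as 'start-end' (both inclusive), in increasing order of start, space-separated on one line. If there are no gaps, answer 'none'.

Fragment 1: offset=0 len=4
Fragment 2: offset=4 len=5
Gaps: 9-13

Answer: 9-13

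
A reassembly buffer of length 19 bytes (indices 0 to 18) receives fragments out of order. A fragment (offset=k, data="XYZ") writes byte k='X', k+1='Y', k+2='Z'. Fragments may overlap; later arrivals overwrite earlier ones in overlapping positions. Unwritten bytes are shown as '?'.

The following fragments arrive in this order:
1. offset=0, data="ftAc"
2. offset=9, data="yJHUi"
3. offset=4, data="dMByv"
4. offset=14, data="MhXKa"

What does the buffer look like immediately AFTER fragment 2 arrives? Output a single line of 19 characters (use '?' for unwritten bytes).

Fragment 1: offset=0 data="ftAc" -> buffer=ftAc???????????????
Fragment 2: offset=9 data="yJHUi" -> buffer=ftAc?????yJHUi?????

Answer: ftAc?????yJHUi?????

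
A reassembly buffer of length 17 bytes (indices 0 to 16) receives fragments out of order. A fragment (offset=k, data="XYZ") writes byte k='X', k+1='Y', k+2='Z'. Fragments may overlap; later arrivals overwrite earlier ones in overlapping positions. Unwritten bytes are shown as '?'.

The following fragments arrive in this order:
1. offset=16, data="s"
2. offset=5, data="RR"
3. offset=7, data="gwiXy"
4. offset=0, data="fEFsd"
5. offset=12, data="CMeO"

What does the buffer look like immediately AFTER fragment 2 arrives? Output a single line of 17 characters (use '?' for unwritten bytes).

Fragment 1: offset=16 data="s" -> buffer=????????????????s
Fragment 2: offset=5 data="RR" -> buffer=?????RR?????????s

Answer: ?????RR?????????s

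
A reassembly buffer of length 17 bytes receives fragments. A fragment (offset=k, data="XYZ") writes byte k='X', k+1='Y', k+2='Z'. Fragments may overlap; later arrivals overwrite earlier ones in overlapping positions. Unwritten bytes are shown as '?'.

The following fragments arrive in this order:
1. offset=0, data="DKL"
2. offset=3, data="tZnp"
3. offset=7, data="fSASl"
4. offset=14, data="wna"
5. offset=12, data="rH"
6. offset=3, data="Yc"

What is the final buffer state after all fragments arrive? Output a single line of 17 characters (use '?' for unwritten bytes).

Fragment 1: offset=0 data="DKL" -> buffer=DKL??????????????
Fragment 2: offset=3 data="tZnp" -> buffer=DKLtZnp??????????
Fragment 3: offset=7 data="fSASl" -> buffer=DKLtZnpfSASl?????
Fragment 4: offset=14 data="wna" -> buffer=DKLtZnpfSASl??wna
Fragment 5: offset=12 data="rH" -> buffer=DKLtZnpfSASlrHwna
Fragment 6: offset=3 data="Yc" -> buffer=DKLYcnpfSASlrHwna

Answer: DKLYcnpfSASlrHwna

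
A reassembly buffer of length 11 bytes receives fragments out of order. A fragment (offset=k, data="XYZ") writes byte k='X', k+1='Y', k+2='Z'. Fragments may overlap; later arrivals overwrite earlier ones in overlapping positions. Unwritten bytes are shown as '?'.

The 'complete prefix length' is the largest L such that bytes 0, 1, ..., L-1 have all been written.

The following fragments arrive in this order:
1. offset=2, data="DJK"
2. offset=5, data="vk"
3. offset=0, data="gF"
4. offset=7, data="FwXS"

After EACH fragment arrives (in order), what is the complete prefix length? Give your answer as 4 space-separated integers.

Answer: 0 0 7 11

Derivation:
Fragment 1: offset=2 data="DJK" -> buffer=??DJK?????? -> prefix_len=0
Fragment 2: offset=5 data="vk" -> buffer=??DJKvk???? -> prefix_len=0
Fragment 3: offset=0 data="gF" -> buffer=gFDJKvk???? -> prefix_len=7
Fragment 4: offset=7 data="FwXS" -> buffer=gFDJKvkFwXS -> prefix_len=11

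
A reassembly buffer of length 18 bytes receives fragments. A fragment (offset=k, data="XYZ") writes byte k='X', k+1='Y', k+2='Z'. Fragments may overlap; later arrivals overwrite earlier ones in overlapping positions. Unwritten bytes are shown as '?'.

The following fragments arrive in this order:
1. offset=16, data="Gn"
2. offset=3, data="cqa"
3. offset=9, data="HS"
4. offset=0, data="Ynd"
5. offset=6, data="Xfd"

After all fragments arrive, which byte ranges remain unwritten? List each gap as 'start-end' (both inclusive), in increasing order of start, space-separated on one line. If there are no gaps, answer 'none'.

Answer: 11-15

Derivation:
Fragment 1: offset=16 len=2
Fragment 2: offset=3 len=3
Fragment 3: offset=9 len=2
Fragment 4: offset=0 len=3
Fragment 5: offset=6 len=3
Gaps: 11-15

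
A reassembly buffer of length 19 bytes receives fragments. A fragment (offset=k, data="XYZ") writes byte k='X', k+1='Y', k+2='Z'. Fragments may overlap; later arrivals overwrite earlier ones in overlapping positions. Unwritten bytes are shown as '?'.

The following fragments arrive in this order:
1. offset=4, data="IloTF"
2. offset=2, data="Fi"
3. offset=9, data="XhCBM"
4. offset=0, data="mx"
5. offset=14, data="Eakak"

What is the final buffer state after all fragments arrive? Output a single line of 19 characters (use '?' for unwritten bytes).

Fragment 1: offset=4 data="IloTF" -> buffer=????IloTF??????????
Fragment 2: offset=2 data="Fi" -> buffer=??FiIloTF??????????
Fragment 3: offset=9 data="XhCBM" -> buffer=??FiIloTFXhCBM?????
Fragment 4: offset=0 data="mx" -> buffer=mxFiIloTFXhCBM?????
Fragment 5: offset=14 data="Eakak" -> buffer=mxFiIloTFXhCBMEakak

Answer: mxFiIloTFXhCBMEakak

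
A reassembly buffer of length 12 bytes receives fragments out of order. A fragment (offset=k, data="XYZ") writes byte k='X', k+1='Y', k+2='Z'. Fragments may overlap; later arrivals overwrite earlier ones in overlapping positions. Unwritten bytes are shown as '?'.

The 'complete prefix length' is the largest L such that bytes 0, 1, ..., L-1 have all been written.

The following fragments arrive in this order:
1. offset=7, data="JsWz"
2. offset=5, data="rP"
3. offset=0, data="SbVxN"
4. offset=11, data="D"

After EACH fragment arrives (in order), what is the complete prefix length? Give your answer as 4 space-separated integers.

Fragment 1: offset=7 data="JsWz" -> buffer=???????JsWz? -> prefix_len=0
Fragment 2: offset=5 data="rP" -> buffer=?????rPJsWz? -> prefix_len=0
Fragment 3: offset=0 data="SbVxN" -> buffer=SbVxNrPJsWz? -> prefix_len=11
Fragment 4: offset=11 data="D" -> buffer=SbVxNrPJsWzD -> prefix_len=12

Answer: 0 0 11 12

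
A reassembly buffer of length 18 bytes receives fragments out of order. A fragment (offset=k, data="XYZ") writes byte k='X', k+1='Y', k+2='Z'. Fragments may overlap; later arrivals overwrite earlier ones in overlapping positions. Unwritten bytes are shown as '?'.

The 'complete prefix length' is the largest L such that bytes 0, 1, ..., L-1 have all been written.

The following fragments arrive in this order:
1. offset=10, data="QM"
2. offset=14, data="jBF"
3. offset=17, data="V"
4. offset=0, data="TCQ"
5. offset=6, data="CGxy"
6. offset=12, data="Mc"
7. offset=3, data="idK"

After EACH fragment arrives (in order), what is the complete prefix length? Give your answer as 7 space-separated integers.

Fragment 1: offset=10 data="QM" -> buffer=??????????QM?????? -> prefix_len=0
Fragment 2: offset=14 data="jBF" -> buffer=??????????QM??jBF? -> prefix_len=0
Fragment 3: offset=17 data="V" -> buffer=??????????QM??jBFV -> prefix_len=0
Fragment 4: offset=0 data="TCQ" -> buffer=TCQ???????QM??jBFV -> prefix_len=3
Fragment 5: offset=6 data="CGxy" -> buffer=TCQ???CGxyQM??jBFV -> prefix_len=3
Fragment 6: offset=12 data="Mc" -> buffer=TCQ???CGxyQMMcjBFV -> prefix_len=3
Fragment 7: offset=3 data="idK" -> buffer=TCQidKCGxyQMMcjBFV -> prefix_len=18

Answer: 0 0 0 3 3 3 18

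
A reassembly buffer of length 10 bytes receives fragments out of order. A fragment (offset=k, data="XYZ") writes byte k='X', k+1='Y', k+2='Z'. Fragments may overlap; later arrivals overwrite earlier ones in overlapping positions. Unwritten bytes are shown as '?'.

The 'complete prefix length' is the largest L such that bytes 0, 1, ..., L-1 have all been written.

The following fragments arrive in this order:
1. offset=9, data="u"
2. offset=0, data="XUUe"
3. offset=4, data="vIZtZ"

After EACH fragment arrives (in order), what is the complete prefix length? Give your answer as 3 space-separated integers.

Answer: 0 4 10

Derivation:
Fragment 1: offset=9 data="u" -> buffer=?????????u -> prefix_len=0
Fragment 2: offset=0 data="XUUe" -> buffer=XUUe?????u -> prefix_len=4
Fragment 3: offset=4 data="vIZtZ" -> buffer=XUUevIZtZu -> prefix_len=10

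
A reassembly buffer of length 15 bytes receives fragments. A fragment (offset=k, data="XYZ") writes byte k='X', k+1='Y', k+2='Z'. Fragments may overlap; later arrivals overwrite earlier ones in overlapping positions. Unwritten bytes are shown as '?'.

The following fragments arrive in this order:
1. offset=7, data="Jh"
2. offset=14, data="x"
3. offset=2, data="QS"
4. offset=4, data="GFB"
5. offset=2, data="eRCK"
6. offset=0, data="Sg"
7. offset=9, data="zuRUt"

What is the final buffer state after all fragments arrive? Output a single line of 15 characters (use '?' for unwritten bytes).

Answer: SgeRCKBJhzuRUtx

Derivation:
Fragment 1: offset=7 data="Jh" -> buffer=???????Jh??????
Fragment 2: offset=14 data="x" -> buffer=???????Jh?????x
Fragment 3: offset=2 data="QS" -> buffer=??QS???Jh?????x
Fragment 4: offset=4 data="GFB" -> buffer=??QSGFBJh?????x
Fragment 5: offset=2 data="eRCK" -> buffer=??eRCKBJh?????x
Fragment 6: offset=0 data="Sg" -> buffer=SgeRCKBJh?????x
Fragment 7: offset=9 data="zuRUt" -> buffer=SgeRCKBJhzuRUtx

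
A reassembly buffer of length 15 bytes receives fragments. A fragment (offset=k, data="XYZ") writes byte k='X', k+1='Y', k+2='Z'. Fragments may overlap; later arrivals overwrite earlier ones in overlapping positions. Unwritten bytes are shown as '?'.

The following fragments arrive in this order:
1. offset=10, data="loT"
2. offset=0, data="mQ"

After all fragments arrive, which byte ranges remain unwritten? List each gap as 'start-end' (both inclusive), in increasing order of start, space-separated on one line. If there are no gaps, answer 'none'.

Fragment 1: offset=10 len=3
Fragment 2: offset=0 len=2
Gaps: 2-9 13-14

Answer: 2-9 13-14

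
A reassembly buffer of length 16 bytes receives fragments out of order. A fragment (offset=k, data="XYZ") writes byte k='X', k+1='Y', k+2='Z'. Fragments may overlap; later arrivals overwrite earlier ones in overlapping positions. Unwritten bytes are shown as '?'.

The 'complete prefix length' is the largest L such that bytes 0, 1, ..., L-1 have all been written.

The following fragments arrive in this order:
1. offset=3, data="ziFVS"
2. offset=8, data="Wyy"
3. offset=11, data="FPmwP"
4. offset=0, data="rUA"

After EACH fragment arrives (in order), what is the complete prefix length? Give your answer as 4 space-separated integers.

Answer: 0 0 0 16

Derivation:
Fragment 1: offset=3 data="ziFVS" -> buffer=???ziFVS???????? -> prefix_len=0
Fragment 2: offset=8 data="Wyy" -> buffer=???ziFVSWyy????? -> prefix_len=0
Fragment 3: offset=11 data="FPmwP" -> buffer=???ziFVSWyyFPmwP -> prefix_len=0
Fragment 4: offset=0 data="rUA" -> buffer=rUAziFVSWyyFPmwP -> prefix_len=16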